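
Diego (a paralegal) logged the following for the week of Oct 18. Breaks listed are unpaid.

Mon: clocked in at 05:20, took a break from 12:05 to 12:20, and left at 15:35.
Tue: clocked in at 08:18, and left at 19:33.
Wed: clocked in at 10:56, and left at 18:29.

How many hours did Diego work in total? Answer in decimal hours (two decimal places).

28.80 hours

Mon: 05:20–15:35 = 10 h 15 min; less 15 min break → 10 h 0 min
Tue: 08:18–19:33 = 11 h 15 min
Wed: 10:56–18:29 = 7 h 33 min
Total: 10 h 0 min + 11 h 15 min + 7 h 33 min = 28 h 48 min.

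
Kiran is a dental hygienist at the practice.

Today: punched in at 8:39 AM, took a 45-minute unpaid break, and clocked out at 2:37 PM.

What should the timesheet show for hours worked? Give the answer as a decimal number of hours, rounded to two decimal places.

Today: 8:39 AM–2:37 PM = 5 h 58 min; less 45 min break → 5 h 13 min

5.22 hours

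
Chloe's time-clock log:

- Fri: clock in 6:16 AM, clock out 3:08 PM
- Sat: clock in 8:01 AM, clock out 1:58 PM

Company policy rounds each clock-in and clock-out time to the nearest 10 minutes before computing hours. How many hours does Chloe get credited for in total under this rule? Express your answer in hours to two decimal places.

Fri: in 6:16 AM→6:20 AM, out 3:08 PM→3:10 PM; 8 h 50 min
Sat: in 8:01 AM→8:00 AM, out 1:58 PM→2:00 PM; 6 h 0 min
Total credited: 14 h 50 min.

14.83 hours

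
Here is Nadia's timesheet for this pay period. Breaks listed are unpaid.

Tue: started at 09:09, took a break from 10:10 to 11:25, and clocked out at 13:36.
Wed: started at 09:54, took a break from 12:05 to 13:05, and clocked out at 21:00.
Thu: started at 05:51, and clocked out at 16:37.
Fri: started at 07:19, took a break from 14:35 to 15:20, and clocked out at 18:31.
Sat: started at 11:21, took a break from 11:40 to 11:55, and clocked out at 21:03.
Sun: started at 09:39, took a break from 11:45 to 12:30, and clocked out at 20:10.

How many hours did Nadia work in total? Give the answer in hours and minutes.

53 h 44 min

Tue: 09:09–13:36 = 4 h 27 min; less 75 min break → 3 h 12 min
Wed: 09:54–21:00 = 11 h 6 min; less 60 min break → 10 h 6 min
Thu: 05:51–16:37 = 10 h 46 min
Fri: 07:19–18:31 = 11 h 12 min; less 45 min break → 10 h 27 min
Sat: 11:21–21:03 = 9 h 42 min; less 15 min break → 9 h 27 min
Sun: 09:39–20:10 = 10 h 31 min; less 45 min break → 9 h 46 min
Total: 3 h 12 min + 10 h 6 min + 10 h 46 min + 10 h 27 min + 9 h 27 min + 9 h 46 min = 53 h 44 min.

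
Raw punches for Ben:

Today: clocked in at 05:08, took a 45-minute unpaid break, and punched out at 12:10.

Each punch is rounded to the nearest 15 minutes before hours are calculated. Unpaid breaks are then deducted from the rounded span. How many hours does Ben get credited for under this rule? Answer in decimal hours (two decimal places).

6.25 hours

Today: in 05:08→05:15, out 12:10→12:15; 7 h 0 min − 45 min = 6 h 15 min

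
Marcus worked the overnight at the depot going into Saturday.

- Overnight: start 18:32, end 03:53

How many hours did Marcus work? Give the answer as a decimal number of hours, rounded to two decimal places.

9.35 hours

Overnight: 18:32 → midnight = 5 h 28 min; midnight → 03:53 = 3 h 53 min; span 9 h 21 min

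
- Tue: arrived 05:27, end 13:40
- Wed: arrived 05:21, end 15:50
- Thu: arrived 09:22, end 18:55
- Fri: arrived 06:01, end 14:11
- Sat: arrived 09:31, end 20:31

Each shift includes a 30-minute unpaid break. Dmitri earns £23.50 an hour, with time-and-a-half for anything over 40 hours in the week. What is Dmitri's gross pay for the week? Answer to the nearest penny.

Tue: 05:27–13:40 = 8 h 13 min; less 30 min break → 7 h 43 min
Wed: 05:21–15:50 = 10 h 29 min; less 30 min break → 9 h 59 min
Thu: 09:22–18:55 = 9 h 33 min; less 30 min break → 9 h 3 min
Fri: 06:01–14:11 = 8 h 10 min; less 30 min break → 7 h 40 min
Sat: 09:31–20:31 = 11 h 0 min; less 30 min break → 10 h 30 min
Total worked: 44 h 55 min = 2695 min.
Regular 40 h 0 min = 2400 min at £23.50/h; overtime 4 h 55 min = 295 min at £35.25/h.
Pay = (2400 × £23.50 + 295 × £35.25) ÷ 60 = £1113.31.

£1113.31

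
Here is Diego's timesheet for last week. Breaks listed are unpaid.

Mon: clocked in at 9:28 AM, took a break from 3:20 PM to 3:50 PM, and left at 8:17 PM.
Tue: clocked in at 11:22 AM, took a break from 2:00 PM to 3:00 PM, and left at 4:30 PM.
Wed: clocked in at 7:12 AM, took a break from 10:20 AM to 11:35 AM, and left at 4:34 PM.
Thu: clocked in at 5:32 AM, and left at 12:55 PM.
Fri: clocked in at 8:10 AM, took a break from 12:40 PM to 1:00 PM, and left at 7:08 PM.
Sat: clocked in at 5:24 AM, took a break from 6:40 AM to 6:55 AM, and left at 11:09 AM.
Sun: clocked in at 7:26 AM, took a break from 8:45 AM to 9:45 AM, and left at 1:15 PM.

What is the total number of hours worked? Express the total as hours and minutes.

50 h 54 min

Mon: 9:28 AM–8:17 PM = 10 h 49 min; less 30 min break → 10 h 19 min
Tue: 11:22 AM–4:30 PM = 5 h 8 min; less 60 min break → 4 h 8 min
Wed: 7:12 AM–4:34 PM = 9 h 22 min; less 75 min break → 8 h 7 min
Thu: 5:32 AM–12:55 PM = 7 h 23 min
Fri: 8:10 AM–7:08 PM = 10 h 58 min; less 20 min break → 10 h 38 min
Sat: 5:24 AM–11:09 AM = 5 h 45 min; less 15 min break → 5 h 30 min
Sun: 7:26 AM–1:15 PM = 5 h 49 min; less 60 min break → 4 h 49 min
Total: 10 h 19 min + 4 h 8 min + 8 h 7 min + 7 h 23 min + 10 h 38 min + 5 h 30 min + 4 h 49 min = 50 h 54 min.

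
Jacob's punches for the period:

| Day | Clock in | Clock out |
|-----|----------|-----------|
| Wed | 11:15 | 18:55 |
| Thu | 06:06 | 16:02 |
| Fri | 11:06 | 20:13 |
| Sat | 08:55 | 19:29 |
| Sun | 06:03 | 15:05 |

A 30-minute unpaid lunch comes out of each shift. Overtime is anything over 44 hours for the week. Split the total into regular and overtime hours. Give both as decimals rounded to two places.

Wed: 11:15–18:55 = 7 h 40 min; less 30 min break → 7 h 10 min
Thu: 06:06–16:02 = 9 h 56 min; less 30 min break → 9 h 26 min
Fri: 11:06–20:13 = 9 h 7 min; less 30 min break → 8 h 37 min
Sat: 08:55–19:29 = 10 h 34 min; less 30 min break → 10 h 4 min
Sun: 06:03–15:05 = 9 h 2 min; less 30 min break → 8 h 32 min
Total worked: 43 h 49 min = 43.82 h.
Threshold 44 h → overtime 0 h 0 min, regular 43 h 49 min.

Regular 43.82 hours, overtime 0.00 hours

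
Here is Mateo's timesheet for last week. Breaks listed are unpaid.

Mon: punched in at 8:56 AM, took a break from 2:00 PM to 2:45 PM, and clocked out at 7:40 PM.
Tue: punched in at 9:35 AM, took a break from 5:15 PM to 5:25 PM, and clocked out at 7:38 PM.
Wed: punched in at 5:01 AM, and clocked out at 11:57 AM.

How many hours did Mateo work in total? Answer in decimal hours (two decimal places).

Mon: 8:56 AM–7:40 PM = 10 h 44 min; less 45 min break → 9 h 59 min
Tue: 9:35 AM–7:38 PM = 10 h 3 min; less 10 min break → 9 h 53 min
Wed: 5:01 AM–11:57 AM = 6 h 56 min
Total: 9 h 59 min + 9 h 53 min + 6 h 56 min = 26 h 48 min.

26.80 hours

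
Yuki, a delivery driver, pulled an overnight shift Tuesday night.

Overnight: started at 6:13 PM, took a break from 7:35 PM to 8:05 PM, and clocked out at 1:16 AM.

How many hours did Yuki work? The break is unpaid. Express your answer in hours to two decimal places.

Overnight: 6:13 PM → midnight = 5 h 47 min; midnight → 1:16 AM = 1 h 16 min; span 7 h 3 min; less 30 min break → 6 h 33 min

6.55 hours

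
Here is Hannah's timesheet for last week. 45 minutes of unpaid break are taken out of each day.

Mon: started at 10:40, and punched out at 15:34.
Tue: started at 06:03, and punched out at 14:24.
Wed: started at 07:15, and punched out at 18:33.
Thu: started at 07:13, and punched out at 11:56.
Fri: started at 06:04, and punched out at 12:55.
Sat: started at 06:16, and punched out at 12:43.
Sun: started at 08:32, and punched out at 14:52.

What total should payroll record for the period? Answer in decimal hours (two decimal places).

43.65 hours

Mon: 10:40–15:34 = 4 h 54 min; less 45 min break → 4 h 9 min
Tue: 06:03–14:24 = 8 h 21 min; less 45 min break → 7 h 36 min
Wed: 07:15–18:33 = 11 h 18 min; less 45 min break → 10 h 33 min
Thu: 07:13–11:56 = 4 h 43 min; less 45 min break → 3 h 58 min
Fri: 06:04–12:55 = 6 h 51 min; less 45 min break → 6 h 6 min
Sat: 06:16–12:43 = 6 h 27 min; less 45 min break → 5 h 42 min
Sun: 08:32–14:52 = 6 h 20 min; less 45 min break → 5 h 35 min
Total: 4 h 9 min + 7 h 36 min + 10 h 33 min + 3 h 58 min + 6 h 6 min + 5 h 42 min + 5 h 35 min = 43 h 39 min.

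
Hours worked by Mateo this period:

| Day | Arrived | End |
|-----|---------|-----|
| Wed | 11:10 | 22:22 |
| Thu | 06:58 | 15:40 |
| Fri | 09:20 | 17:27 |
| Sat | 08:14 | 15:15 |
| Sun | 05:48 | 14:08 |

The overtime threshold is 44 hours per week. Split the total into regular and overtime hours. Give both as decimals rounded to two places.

Wed: 11:10–22:22 = 11 h 12 min
Thu: 06:58–15:40 = 8 h 42 min
Fri: 09:20–17:27 = 8 h 7 min
Sat: 08:14–15:15 = 7 h 1 min
Sun: 05:48–14:08 = 8 h 20 min
Total worked: 43 h 22 min = 43.37 h.
Threshold 44 h → overtime 0 h 0 min, regular 43 h 22 min.

Regular 43.37 hours, overtime 0.00 hours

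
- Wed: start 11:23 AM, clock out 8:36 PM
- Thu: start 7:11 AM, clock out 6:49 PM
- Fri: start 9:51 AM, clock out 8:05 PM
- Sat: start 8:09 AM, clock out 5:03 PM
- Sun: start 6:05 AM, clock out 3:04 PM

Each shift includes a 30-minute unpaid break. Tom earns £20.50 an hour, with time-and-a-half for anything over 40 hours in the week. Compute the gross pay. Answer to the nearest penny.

£1018.85

Wed: 11:23 AM–8:36 PM = 9 h 13 min; less 30 min break → 8 h 43 min
Thu: 7:11 AM–6:49 PM = 11 h 38 min; less 30 min break → 11 h 8 min
Fri: 9:51 AM–8:05 PM = 10 h 14 min; less 30 min break → 9 h 44 min
Sat: 8:09 AM–5:03 PM = 8 h 54 min; less 30 min break → 8 h 24 min
Sun: 6:05 AM–3:04 PM = 8 h 59 min; less 30 min break → 8 h 29 min
Total worked: 46 h 28 min = 2788 min.
Regular 40 h 0 min = 2400 min at £20.50/h; overtime 6 h 28 min = 388 min at £30.75/h.
Pay = (2400 × £20.50 + 388 × £30.75) ÷ 60 = £1018.85.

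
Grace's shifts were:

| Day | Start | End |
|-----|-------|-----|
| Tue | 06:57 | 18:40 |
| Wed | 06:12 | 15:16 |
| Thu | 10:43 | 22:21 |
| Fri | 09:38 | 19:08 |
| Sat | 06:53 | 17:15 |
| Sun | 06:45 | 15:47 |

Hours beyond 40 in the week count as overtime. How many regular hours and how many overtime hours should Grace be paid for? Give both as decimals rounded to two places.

Regular 40.00 hours, overtime 21.32 hours

Tue: 06:57–18:40 = 11 h 43 min
Wed: 06:12–15:16 = 9 h 4 min
Thu: 10:43–22:21 = 11 h 38 min
Fri: 09:38–19:08 = 9 h 30 min
Sat: 06:53–17:15 = 10 h 22 min
Sun: 06:45–15:47 = 9 h 2 min
Total worked: 61 h 19 min = 61.32 h.
Threshold 40 h → overtime 21 h 19 min, regular 40 h 0 min.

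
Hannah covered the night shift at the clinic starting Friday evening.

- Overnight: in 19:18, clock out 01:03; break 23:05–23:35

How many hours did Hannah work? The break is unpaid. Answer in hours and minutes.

Overnight: 19:18 → midnight = 4 h 42 min; midnight → 01:03 = 1 h 3 min; span 5 h 45 min; less 30 min break → 5 h 15 min

5 h 15 min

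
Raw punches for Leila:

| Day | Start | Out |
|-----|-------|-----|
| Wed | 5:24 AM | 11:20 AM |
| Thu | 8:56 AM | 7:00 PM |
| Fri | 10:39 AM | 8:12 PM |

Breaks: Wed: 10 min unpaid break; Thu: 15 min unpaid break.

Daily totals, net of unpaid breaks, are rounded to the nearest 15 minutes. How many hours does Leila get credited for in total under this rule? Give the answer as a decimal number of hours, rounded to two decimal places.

Wed: 5:24 AM–11:20 AM = 5 h 56 min − 10 min = 5 h 46 min → rounds to 5 h 45 min
Thu: 8:56 AM–7:00 PM = 10 h 4 min − 15 min = 9 h 49 min → rounds to 9 h 45 min
Fri: 10:39 AM–8:12 PM = 9 h 33 min → rounds to 9 h 30 min
Total credited: 25 h 0 min.

25.00 hours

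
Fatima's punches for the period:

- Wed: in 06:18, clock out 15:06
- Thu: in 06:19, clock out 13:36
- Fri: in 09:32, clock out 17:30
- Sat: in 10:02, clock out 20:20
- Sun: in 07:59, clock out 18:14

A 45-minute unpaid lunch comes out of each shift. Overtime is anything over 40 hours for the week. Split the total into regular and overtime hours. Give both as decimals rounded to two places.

Regular 40.00 hours, overtime 0.85 hours

Wed: 06:18–15:06 = 8 h 48 min; less 45 min break → 8 h 3 min
Thu: 06:19–13:36 = 7 h 17 min; less 45 min break → 6 h 32 min
Fri: 09:32–17:30 = 7 h 58 min; less 45 min break → 7 h 13 min
Sat: 10:02–20:20 = 10 h 18 min; less 45 min break → 9 h 33 min
Sun: 07:59–18:14 = 10 h 15 min; less 45 min break → 9 h 30 min
Total worked: 40 h 51 min = 40.85 h.
Threshold 40 h → overtime 0 h 51 min, regular 40 h 0 min.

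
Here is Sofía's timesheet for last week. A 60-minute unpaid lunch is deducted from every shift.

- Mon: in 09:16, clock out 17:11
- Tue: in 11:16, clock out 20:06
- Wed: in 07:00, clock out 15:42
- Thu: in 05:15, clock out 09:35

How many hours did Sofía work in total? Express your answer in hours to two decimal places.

Mon: 09:16–17:11 = 7 h 55 min; less 60 min break → 6 h 55 min
Tue: 11:16–20:06 = 8 h 50 min; less 60 min break → 7 h 50 min
Wed: 07:00–15:42 = 8 h 42 min; less 60 min break → 7 h 42 min
Thu: 05:15–09:35 = 4 h 20 min; less 60 min break → 3 h 20 min
Total: 6 h 55 min + 7 h 50 min + 7 h 42 min + 3 h 20 min = 25 h 47 min.

25.78 hours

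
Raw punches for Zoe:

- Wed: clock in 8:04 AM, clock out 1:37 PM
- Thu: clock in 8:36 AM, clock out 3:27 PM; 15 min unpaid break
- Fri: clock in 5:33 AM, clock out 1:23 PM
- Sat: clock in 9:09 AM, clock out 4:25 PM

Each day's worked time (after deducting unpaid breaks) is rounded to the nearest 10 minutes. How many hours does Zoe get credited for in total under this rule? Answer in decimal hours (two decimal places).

Wed: 8:04 AM–1:37 PM = 5 h 33 min → rounds to 5 h 30 min
Thu: 8:36 AM–3:27 PM = 6 h 51 min − 15 min = 6 h 36 min → rounds to 6 h 40 min
Fri: 5:33 AM–1:23 PM = 7 h 50 min → rounds to 7 h 50 min
Sat: 9:09 AM–4:25 PM = 7 h 16 min → rounds to 7 h 20 min
Total credited: 27 h 20 min.

27.33 hours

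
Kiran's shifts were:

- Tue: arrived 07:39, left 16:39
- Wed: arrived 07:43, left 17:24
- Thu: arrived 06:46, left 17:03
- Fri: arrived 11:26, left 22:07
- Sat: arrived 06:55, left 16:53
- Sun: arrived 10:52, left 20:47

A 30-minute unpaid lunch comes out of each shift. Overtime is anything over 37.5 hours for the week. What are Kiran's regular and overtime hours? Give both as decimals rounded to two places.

Tue: 07:39–16:39 = 9 h 0 min; less 30 min break → 8 h 30 min
Wed: 07:43–17:24 = 9 h 41 min; less 30 min break → 9 h 11 min
Thu: 06:46–17:03 = 10 h 17 min; less 30 min break → 9 h 47 min
Fri: 11:26–22:07 = 10 h 41 min; less 30 min break → 10 h 11 min
Sat: 06:55–16:53 = 9 h 58 min; less 30 min break → 9 h 28 min
Sun: 10:52–20:47 = 9 h 55 min; less 30 min break → 9 h 25 min
Total worked: 56 h 32 min = 56.53 h.
Threshold 37.5 h → overtime 19 h 2 min, regular 37 h 30 min.

Regular 37.50 hours, overtime 19.03 hours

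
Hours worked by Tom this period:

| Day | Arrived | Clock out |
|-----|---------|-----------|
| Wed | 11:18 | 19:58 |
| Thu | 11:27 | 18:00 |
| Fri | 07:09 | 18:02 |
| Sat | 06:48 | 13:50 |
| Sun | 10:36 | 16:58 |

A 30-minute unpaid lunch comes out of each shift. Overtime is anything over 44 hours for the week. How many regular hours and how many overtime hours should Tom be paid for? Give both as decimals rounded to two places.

Regular 37.00 hours, overtime 0.00 hours

Wed: 11:18–19:58 = 8 h 40 min; less 30 min break → 8 h 10 min
Thu: 11:27–18:00 = 6 h 33 min; less 30 min break → 6 h 3 min
Fri: 07:09–18:02 = 10 h 53 min; less 30 min break → 10 h 23 min
Sat: 06:48–13:50 = 7 h 2 min; less 30 min break → 6 h 32 min
Sun: 10:36–16:58 = 6 h 22 min; less 30 min break → 5 h 52 min
Total worked: 37 h 0 min = 37.00 h.
Threshold 44 h → overtime 0 h 0 min, regular 37 h 0 min.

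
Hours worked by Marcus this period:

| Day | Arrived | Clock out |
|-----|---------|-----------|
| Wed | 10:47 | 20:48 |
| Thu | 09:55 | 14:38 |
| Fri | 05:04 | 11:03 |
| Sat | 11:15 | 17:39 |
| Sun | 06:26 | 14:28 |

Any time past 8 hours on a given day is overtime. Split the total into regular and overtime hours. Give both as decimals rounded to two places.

Regular 33.10 hours, overtime 2.05 hours

Wed: 10:47–20:48 = 10 h 1 min
Thu: 09:55–14:38 = 4 h 43 min
Fri: 05:04–11:03 = 5 h 59 min
Sat: 11:15–17:39 = 6 h 24 min
Sun: 06:26–14:28 = 8 h 2 min
Wed reg 8 h 0 min / OT 2 h 1 min; Thu reg 4 h 43 min / OT 0 h 0 min; Fri reg 5 h 59 min / OT 0 h 0 min; Sat reg 6 h 24 min / OT 0 h 0 min; Sun reg 8 h 0 min / OT 0 h 2 min.
Totals: regular 33 h 6 min, overtime 2 h 3 min.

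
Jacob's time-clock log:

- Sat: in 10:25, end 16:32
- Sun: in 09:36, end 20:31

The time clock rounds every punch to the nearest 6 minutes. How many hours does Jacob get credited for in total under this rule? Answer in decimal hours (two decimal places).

Sat: in 10:25→10:24, out 16:32→16:30; 6 h 6 min
Sun: in 09:36→09:36, out 20:31→20:30; 10 h 54 min
Total credited: 17 h 0 min.

17.00 hours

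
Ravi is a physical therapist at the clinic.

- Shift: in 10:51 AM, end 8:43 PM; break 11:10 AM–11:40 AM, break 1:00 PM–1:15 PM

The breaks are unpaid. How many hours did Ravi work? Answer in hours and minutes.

9 h 7 min

Shift: 10:51 AM–8:43 PM = 9 h 52 min; less 45 min break → 9 h 7 min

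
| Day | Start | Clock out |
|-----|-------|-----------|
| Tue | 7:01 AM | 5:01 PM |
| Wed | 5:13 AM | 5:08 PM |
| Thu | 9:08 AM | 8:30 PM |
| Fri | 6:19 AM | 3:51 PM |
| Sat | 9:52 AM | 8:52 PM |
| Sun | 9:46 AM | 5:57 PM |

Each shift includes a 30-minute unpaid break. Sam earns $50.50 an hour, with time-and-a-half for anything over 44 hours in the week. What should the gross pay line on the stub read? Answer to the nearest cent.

Tue: 7:01 AM–5:01 PM = 10 h 0 min; less 30 min break → 9 h 30 min
Wed: 5:13 AM–5:08 PM = 11 h 55 min; less 30 min break → 11 h 25 min
Thu: 9:08 AM–8:30 PM = 11 h 22 min; less 30 min break → 10 h 52 min
Fri: 6:19 AM–3:51 PM = 9 h 32 min; less 30 min break → 9 h 2 min
Sat: 9:52 AM–8:52 PM = 11 h 0 min; less 30 min break → 10 h 30 min
Sun: 9:46 AM–5:57 PM = 8 h 11 min; less 30 min break → 7 h 41 min
Total worked: 59 h 0 min = 3540 min.
Regular 44 h 0 min = 2640 min at $50.50/h; overtime 15 h 0 min = 900 min at $75.75/h.
Pay = (2640 × $50.50 + 900 × $75.75) ÷ 60 = $3358.25.

$3358.25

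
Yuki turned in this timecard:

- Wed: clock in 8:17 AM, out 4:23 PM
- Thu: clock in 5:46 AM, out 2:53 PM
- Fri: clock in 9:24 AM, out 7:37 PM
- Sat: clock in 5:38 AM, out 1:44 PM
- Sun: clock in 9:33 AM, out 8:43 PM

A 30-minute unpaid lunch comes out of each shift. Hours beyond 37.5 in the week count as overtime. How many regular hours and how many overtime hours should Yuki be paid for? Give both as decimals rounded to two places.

Wed: 8:17 AM–4:23 PM = 8 h 6 min; less 30 min break → 7 h 36 min
Thu: 5:46 AM–2:53 PM = 9 h 7 min; less 30 min break → 8 h 37 min
Fri: 9:24 AM–7:37 PM = 10 h 13 min; less 30 min break → 9 h 43 min
Sat: 5:38 AM–1:44 PM = 8 h 6 min; less 30 min break → 7 h 36 min
Sun: 9:33 AM–8:43 PM = 11 h 10 min; less 30 min break → 10 h 40 min
Total worked: 44 h 12 min = 44.20 h.
Threshold 37.5 h → overtime 6 h 42 min, regular 37 h 30 min.

Regular 37.50 hours, overtime 6.70 hours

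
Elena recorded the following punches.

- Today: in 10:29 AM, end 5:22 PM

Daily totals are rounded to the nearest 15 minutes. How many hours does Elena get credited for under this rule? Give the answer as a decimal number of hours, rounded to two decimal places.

Today: 10:29 AM–5:22 PM = 6 h 53 min → rounds to 7 h 0 min

7.00 hours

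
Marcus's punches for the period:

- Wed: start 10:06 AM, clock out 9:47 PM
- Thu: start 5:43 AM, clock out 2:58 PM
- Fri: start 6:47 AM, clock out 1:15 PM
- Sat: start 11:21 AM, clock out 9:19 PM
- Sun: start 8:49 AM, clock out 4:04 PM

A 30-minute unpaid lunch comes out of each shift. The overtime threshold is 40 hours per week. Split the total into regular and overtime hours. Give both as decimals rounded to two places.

Wed: 10:06 AM–9:47 PM = 11 h 41 min; less 30 min break → 11 h 11 min
Thu: 5:43 AM–2:58 PM = 9 h 15 min; less 30 min break → 8 h 45 min
Fri: 6:47 AM–1:15 PM = 6 h 28 min; less 30 min break → 5 h 58 min
Sat: 11:21 AM–9:19 PM = 9 h 58 min; less 30 min break → 9 h 28 min
Sun: 8:49 AM–4:04 PM = 7 h 15 min; less 30 min break → 6 h 45 min
Total worked: 42 h 7 min = 42.12 h.
Threshold 40 h → overtime 2 h 7 min, regular 40 h 0 min.

Regular 40.00 hours, overtime 2.12 hours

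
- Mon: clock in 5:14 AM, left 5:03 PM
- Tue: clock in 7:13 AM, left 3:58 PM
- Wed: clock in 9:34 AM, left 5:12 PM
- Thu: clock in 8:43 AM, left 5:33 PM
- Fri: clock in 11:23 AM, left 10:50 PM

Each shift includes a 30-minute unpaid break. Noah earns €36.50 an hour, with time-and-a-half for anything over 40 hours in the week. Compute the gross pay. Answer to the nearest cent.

Mon: 5:14 AM–5:03 PM = 11 h 49 min; less 30 min break → 11 h 19 min
Tue: 7:13 AM–3:58 PM = 8 h 45 min; less 30 min break → 8 h 15 min
Wed: 9:34 AM–5:12 PM = 7 h 38 min; less 30 min break → 7 h 8 min
Thu: 8:43 AM–5:33 PM = 8 h 50 min; less 30 min break → 8 h 20 min
Fri: 11:23 AM–10:50 PM = 11 h 27 min; less 30 min break → 10 h 57 min
Total worked: 45 h 59 min = 2759 min.
Regular 40 h 0 min = 2400 min at €36.50/h; overtime 5 h 59 min = 359 min at €54.75/h.
Pay = (2400 × €36.50 + 359 × €54.75) ÷ 60 = €1787.59.

€1787.59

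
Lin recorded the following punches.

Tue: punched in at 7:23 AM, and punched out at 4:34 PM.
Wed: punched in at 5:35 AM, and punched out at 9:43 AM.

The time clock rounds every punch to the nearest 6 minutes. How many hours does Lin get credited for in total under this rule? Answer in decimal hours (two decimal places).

Tue: in 7:23 AM→7:24 AM, out 4:34 PM→4:36 PM; 9 h 12 min
Wed: in 5:35 AM→5:36 AM, out 9:43 AM→9:42 AM; 4 h 6 min
Total credited: 13 h 18 min.

13.30 hours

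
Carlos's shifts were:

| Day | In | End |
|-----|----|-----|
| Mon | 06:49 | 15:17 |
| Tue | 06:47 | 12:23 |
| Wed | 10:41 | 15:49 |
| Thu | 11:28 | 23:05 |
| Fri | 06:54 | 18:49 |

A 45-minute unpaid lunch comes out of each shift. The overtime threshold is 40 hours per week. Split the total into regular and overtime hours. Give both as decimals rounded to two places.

Regular 38.98 hours, overtime 0.00 hours

Mon: 06:49–15:17 = 8 h 28 min; less 45 min break → 7 h 43 min
Tue: 06:47–12:23 = 5 h 36 min; less 45 min break → 4 h 51 min
Wed: 10:41–15:49 = 5 h 8 min; less 45 min break → 4 h 23 min
Thu: 11:28–23:05 = 11 h 37 min; less 45 min break → 10 h 52 min
Fri: 06:54–18:49 = 11 h 55 min; less 45 min break → 11 h 10 min
Total worked: 38 h 59 min = 38.98 h.
Threshold 40 h → overtime 0 h 0 min, regular 38 h 59 min.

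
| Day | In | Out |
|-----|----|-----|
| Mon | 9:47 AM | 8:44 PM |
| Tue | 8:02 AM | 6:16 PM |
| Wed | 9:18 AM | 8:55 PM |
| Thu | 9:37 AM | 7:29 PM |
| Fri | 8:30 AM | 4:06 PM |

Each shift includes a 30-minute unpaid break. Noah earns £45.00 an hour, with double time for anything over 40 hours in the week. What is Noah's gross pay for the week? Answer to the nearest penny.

£2499.00

Mon: 9:47 AM–8:44 PM = 10 h 57 min; less 30 min break → 10 h 27 min
Tue: 8:02 AM–6:16 PM = 10 h 14 min; less 30 min break → 9 h 44 min
Wed: 9:18 AM–8:55 PM = 11 h 37 min; less 30 min break → 11 h 7 min
Thu: 9:37 AM–7:29 PM = 9 h 52 min; less 30 min break → 9 h 22 min
Fri: 8:30 AM–4:06 PM = 7 h 36 min; less 30 min break → 7 h 6 min
Total worked: 47 h 46 min = 2866 min.
Regular 40 h 0 min = 2400 min at £45.00/h; overtime 7 h 46 min = 466 min at £90.00/h.
Pay = (2400 × £45.00 + 466 × £90.00) ÷ 60 = £2499.00.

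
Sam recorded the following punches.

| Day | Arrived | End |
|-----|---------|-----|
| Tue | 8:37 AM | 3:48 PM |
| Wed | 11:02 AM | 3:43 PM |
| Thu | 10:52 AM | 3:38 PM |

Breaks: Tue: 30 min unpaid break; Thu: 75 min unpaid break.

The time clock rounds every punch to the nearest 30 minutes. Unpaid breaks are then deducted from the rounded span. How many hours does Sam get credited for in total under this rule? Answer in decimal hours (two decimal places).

14.75 hours

Tue: in 8:37 AM→8:30 AM, out 3:48 PM→4:00 PM; 7 h 30 min − 30 min = 7 h 0 min
Wed: in 11:02 AM→11:00 AM, out 3:43 PM→3:30 PM; 4 h 30 min
Thu: in 10:52 AM→11:00 AM, out 3:38 PM→3:30 PM; 4 h 30 min − 75 min = 3 h 15 min
Total credited: 14 h 45 min.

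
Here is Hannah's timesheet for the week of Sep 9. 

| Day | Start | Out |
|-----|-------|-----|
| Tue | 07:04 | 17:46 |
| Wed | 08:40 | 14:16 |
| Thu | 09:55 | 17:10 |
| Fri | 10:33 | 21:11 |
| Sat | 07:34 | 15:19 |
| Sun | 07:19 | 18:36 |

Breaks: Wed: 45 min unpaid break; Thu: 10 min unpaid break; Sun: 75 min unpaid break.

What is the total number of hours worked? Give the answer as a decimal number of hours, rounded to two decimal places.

51.05 hours

Tue: 07:04–17:46 = 10 h 42 min
Wed: 08:40–14:16 = 5 h 36 min; less 45 min break → 4 h 51 min
Thu: 09:55–17:10 = 7 h 15 min; less 10 min break → 7 h 5 min
Fri: 10:33–21:11 = 10 h 38 min
Sat: 07:34–15:19 = 7 h 45 min
Sun: 07:19–18:36 = 11 h 17 min; less 75 min break → 10 h 2 min
Total: 10 h 42 min + 4 h 51 min + 7 h 5 min + 10 h 38 min + 7 h 45 min + 10 h 2 min = 51 h 3 min.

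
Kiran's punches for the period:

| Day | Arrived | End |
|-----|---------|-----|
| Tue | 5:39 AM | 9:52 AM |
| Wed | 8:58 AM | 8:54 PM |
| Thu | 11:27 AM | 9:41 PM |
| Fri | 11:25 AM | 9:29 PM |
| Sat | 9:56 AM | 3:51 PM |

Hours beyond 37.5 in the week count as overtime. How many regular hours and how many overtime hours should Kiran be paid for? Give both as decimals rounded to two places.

Tue: 5:39 AM–9:52 AM = 4 h 13 min
Wed: 8:58 AM–8:54 PM = 11 h 56 min
Thu: 11:27 AM–9:41 PM = 10 h 14 min
Fri: 11:25 AM–9:29 PM = 10 h 4 min
Sat: 9:56 AM–3:51 PM = 5 h 55 min
Total worked: 42 h 22 min = 42.37 h.
Threshold 37.5 h → overtime 4 h 52 min, regular 37 h 30 min.

Regular 37.50 hours, overtime 4.87 hours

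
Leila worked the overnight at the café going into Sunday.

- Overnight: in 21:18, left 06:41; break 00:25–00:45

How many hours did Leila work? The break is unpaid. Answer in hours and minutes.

Overnight: 21:18 → midnight = 2 h 42 min; midnight → 06:41 = 6 h 41 min; span 9 h 23 min; less 20 min break → 9 h 3 min

9 h 3 min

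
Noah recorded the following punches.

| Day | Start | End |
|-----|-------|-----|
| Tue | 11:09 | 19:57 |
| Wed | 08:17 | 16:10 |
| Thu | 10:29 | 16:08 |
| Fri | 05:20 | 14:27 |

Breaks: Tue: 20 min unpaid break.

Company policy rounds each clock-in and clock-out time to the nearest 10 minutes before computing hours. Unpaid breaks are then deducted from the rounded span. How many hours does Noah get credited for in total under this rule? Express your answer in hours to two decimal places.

31.17 hours

Tue: in 11:09→11:10, out 19:57→20:00; 8 h 50 min − 20 min = 8 h 30 min
Wed: in 08:17→08:20, out 16:10→16:10; 7 h 50 min
Thu: in 10:29→10:30, out 16:08→16:10; 5 h 40 min
Fri: in 05:20→05:20, out 14:27→14:30; 9 h 10 min
Total credited: 31 h 10 min.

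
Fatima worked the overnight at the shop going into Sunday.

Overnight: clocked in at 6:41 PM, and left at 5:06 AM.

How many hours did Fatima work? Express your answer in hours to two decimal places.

10.42 hours

Overnight: 6:41 PM → midnight = 5 h 19 min; midnight → 5:06 AM = 5 h 6 min; span 10 h 25 min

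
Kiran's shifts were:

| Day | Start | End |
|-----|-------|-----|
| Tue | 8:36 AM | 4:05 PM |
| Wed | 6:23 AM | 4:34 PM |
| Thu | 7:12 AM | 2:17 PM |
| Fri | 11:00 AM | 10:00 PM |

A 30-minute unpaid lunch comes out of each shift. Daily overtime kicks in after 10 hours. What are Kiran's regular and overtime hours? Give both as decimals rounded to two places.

Tue: 8:36 AM–4:05 PM = 7 h 29 min; less 30 min break → 6 h 59 min
Wed: 6:23 AM–4:34 PM = 10 h 11 min; less 30 min break → 9 h 41 min
Thu: 7:12 AM–2:17 PM = 7 h 5 min; less 30 min break → 6 h 35 min
Fri: 11:00 AM–10:00 PM = 11 h 0 min; less 30 min break → 10 h 30 min
Tue reg 6 h 59 min / OT 0 h 0 min; Wed reg 9 h 41 min / OT 0 h 0 min; Thu reg 6 h 35 min / OT 0 h 0 min; Fri reg 10 h 0 min / OT 0 h 30 min.
Totals: regular 33 h 15 min, overtime 0 h 30 min.

Regular 33.25 hours, overtime 0.50 hours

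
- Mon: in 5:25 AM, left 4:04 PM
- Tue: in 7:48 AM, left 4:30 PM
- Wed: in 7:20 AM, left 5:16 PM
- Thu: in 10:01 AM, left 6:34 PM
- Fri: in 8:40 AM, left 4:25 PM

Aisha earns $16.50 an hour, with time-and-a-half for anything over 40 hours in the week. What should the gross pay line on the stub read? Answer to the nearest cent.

Mon: 5:25 AM–4:04 PM = 10 h 39 min
Tue: 7:48 AM–4:30 PM = 8 h 42 min
Wed: 7:20 AM–5:16 PM = 9 h 56 min
Thu: 10:01 AM–6:34 PM = 8 h 33 min
Fri: 8:40 AM–4:25 PM = 7 h 45 min
Total worked: 45 h 35 min = 2735 min.
Regular 40 h 0 min = 2400 min at $16.50/h; overtime 5 h 35 min = 335 min at $24.75/h.
Pay = (2400 × $16.50 + 335 × $24.75) ÷ 60 = $798.19.

$798.19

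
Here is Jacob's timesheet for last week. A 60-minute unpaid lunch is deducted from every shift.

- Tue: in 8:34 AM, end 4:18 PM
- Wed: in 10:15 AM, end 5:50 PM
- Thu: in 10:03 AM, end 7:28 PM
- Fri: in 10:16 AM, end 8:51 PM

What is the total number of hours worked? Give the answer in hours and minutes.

Tue: 8:34 AM–4:18 PM = 7 h 44 min; less 60 min break → 6 h 44 min
Wed: 10:15 AM–5:50 PM = 7 h 35 min; less 60 min break → 6 h 35 min
Thu: 10:03 AM–7:28 PM = 9 h 25 min; less 60 min break → 8 h 25 min
Fri: 10:16 AM–8:51 PM = 10 h 35 min; less 60 min break → 9 h 35 min
Total: 6 h 44 min + 6 h 35 min + 8 h 25 min + 9 h 35 min = 31 h 19 min.

31 h 19 min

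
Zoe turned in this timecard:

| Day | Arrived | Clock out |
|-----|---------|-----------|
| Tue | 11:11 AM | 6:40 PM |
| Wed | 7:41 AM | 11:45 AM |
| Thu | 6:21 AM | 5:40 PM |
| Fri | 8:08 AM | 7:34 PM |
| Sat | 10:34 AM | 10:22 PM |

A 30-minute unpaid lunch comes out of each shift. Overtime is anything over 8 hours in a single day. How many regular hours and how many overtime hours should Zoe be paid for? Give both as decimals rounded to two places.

Regular 34.55 hours, overtime 9.05 hours

Tue: 11:11 AM–6:40 PM = 7 h 29 min; less 30 min break → 6 h 59 min
Wed: 7:41 AM–11:45 AM = 4 h 4 min; less 30 min break → 3 h 34 min
Thu: 6:21 AM–5:40 PM = 11 h 19 min; less 30 min break → 10 h 49 min
Fri: 8:08 AM–7:34 PM = 11 h 26 min; less 30 min break → 10 h 56 min
Sat: 10:34 AM–10:22 PM = 11 h 48 min; less 30 min break → 11 h 18 min
Tue reg 6 h 59 min / OT 0 h 0 min; Wed reg 3 h 34 min / OT 0 h 0 min; Thu reg 8 h 0 min / OT 2 h 49 min; Fri reg 8 h 0 min / OT 2 h 56 min; Sat reg 8 h 0 min / OT 3 h 18 min.
Totals: regular 34 h 33 min, overtime 9 h 3 min.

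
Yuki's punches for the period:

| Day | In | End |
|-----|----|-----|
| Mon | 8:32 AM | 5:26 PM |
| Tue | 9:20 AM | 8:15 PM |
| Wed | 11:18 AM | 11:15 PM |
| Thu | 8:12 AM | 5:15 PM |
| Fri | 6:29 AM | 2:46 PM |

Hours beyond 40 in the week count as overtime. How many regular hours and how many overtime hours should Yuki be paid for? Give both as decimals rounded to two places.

Regular 40.00 hours, overtime 9.10 hours

Mon: 8:32 AM–5:26 PM = 8 h 54 min
Tue: 9:20 AM–8:15 PM = 10 h 55 min
Wed: 11:18 AM–11:15 PM = 11 h 57 min
Thu: 8:12 AM–5:15 PM = 9 h 3 min
Fri: 6:29 AM–2:46 PM = 8 h 17 min
Total worked: 49 h 6 min = 49.10 h.
Threshold 40 h → overtime 9 h 6 min, regular 40 h 0 min.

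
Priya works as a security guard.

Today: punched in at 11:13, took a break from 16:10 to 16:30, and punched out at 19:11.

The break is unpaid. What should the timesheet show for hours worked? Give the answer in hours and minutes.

7 h 38 min

Today: 11:13–19:11 = 7 h 58 min; less 20 min break → 7 h 38 min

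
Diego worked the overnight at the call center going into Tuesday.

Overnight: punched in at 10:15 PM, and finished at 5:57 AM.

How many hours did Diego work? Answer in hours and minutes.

7 h 42 min

Overnight: 10:15 PM → midnight = 1 h 45 min; midnight → 5:57 AM = 5 h 57 min; span 7 h 42 min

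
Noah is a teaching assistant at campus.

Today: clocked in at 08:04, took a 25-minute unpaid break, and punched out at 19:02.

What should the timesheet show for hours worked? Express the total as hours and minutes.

Today: 08:04–19:02 = 10 h 58 min; less 25 min break → 10 h 33 min

10 h 33 min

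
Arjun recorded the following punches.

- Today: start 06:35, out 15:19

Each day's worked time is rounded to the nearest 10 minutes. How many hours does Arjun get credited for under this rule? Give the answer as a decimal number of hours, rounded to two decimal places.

8.67 hours

Today: 06:35–15:19 = 8 h 44 min → rounds to 8 h 40 min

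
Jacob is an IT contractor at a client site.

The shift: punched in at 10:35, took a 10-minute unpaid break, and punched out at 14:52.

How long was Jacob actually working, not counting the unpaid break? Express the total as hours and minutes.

4 h 7 min

The shift: 10:35–14:52 = 4 h 17 min; less 10 min break → 4 h 7 min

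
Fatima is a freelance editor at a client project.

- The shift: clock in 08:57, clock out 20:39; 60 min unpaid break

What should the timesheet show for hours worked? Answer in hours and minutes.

10 h 42 min

The shift: 08:57–20:39 = 11 h 42 min; less 60 min break → 10 h 42 min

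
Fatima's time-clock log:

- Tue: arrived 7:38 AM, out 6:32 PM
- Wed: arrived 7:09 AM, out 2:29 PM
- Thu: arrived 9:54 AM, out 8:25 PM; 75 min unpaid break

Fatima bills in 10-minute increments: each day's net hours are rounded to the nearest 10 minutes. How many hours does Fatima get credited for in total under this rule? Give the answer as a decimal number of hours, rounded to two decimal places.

27.50 hours

Tue: 7:38 AM–6:32 PM = 10 h 54 min → rounds to 10 h 50 min
Wed: 7:09 AM–2:29 PM = 7 h 20 min → rounds to 7 h 20 min
Thu: 9:54 AM–8:25 PM = 10 h 31 min − 75 min = 9 h 16 min → rounds to 9 h 20 min
Total credited: 27 h 30 min.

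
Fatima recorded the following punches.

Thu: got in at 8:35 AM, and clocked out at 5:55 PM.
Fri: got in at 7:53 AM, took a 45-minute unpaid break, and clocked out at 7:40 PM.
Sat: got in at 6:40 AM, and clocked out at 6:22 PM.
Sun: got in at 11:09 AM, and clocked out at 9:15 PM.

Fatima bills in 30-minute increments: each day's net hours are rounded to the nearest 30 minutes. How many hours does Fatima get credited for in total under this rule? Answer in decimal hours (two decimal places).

42.00 hours

Thu: 8:35 AM–5:55 PM = 9 h 20 min → rounds to 9 h 30 min
Fri: 7:53 AM–7:40 PM = 11 h 47 min − 45 min = 11 h 2 min → rounds to 11 h 0 min
Sat: 6:40 AM–6:22 PM = 11 h 42 min → rounds to 11 h 30 min
Sun: 11:09 AM–9:15 PM = 10 h 6 min → rounds to 10 h 0 min
Total credited: 42 h 0 min.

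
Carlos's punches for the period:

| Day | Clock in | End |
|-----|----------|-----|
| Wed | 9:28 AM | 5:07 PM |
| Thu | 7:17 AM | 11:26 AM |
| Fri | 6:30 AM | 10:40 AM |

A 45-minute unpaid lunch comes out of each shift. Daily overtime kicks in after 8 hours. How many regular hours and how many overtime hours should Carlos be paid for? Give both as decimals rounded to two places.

Regular 13.72 hours, overtime 0.00 hours

Wed: 9:28 AM–5:07 PM = 7 h 39 min; less 45 min break → 6 h 54 min
Thu: 7:17 AM–11:26 AM = 4 h 9 min; less 45 min break → 3 h 24 min
Fri: 6:30 AM–10:40 AM = 4 h 10 min; less 45 min break → 3 h 25 min
Wed reg 6 h 54 min / OT 0 h 0 min; Thu reg 3 h 24 min / OT 0 h 0 min; Fri reg 3 h 25 min / OT 0 h 0 min.
Totals: regular 13 h 43 min, overtime 0 h 0 min.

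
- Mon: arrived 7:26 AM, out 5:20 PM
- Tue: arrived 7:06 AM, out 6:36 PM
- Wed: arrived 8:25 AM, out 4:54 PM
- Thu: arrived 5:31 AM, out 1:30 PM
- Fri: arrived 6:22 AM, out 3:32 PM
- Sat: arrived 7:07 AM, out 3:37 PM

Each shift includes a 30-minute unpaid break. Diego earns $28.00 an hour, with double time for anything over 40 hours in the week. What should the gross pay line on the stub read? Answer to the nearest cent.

$1821.87

Mon: 7:26 AM–5:20 PM = 9 h 54 min; less 30 min break → 9 h 24 min
Tue: 7:06 AM–6:36 PM = 11 h 30 min; less 30 min break → 11 h 0 min
Wed: 8:25 AM–4:54 PM = 8 h 29 min; less 30 min break → 7 h 59 min
Thu: 5:31 AM–1:30 PM = 7 h 59 min; less 30 min break → 7 h 29 min
Fri: 6:22 AM–3:32 PM = 9 h 10 min; less 30 min break → 8 h 40 min
Sat: 7:07 AM–3:37 PM = 8 h 30 min; less 30 min break → 8 h 0 min
Total worked: 52 h 32 min = 3152 min.
Regular 40 h 0 min = 2400 min at $28.00/h; overtime 12 h 32 min = 752 min at $56.00/h.
Pay = (2400 × $28.00 + 752 × $56.00) ÷ 60 = $1821.87.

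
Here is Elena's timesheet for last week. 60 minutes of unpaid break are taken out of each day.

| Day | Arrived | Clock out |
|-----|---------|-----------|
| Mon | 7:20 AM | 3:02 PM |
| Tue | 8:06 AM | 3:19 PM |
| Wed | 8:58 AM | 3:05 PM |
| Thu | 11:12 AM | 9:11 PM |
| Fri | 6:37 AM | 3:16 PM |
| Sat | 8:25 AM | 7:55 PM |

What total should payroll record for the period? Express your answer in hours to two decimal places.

Mon: 7:20 AM–3:02 PM = 7 h 42 min; less 60 min break → 6 h 42 min
Tue: 8:06 AM–3:19 PM = 7 h 13 min; less 60 min break → 6 h 13 min
Wed: 8:58 AM–3:05 PM = 6 h 7 min; less 60 min break → 5 h 7 min
Thu: 11:12 AM–9:11 PM = 9 h 59 min; less 60 min break → 8 h 59 min
Fri: 6:37 AM–3:16 PM = 8 h 39 min; less 60 min break → 7 h 39 min
Sat: 8:25 AM–7:55 PM = 11 h 30 min; less 60 min break → 10 h 30 min
Total: 6 h 42 min + 6 h 13 min + 5 h 7 min + 8 h 59 min + 7 h 39 min + 10 h 30 min = 45 h 10 min.

45.17 hours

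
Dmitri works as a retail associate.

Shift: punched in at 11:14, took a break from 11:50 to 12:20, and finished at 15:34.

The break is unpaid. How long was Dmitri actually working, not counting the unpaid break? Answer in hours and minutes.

Shift: 11:14–15:34 = 4 h 20 min; less 30 min break → 3 h 50 min

3 h 50 min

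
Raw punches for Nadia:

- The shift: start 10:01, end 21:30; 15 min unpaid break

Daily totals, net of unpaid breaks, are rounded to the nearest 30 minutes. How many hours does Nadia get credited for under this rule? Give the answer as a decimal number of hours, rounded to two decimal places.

The shift: 10:01–21:30 = 11 h 29 min − 15 min = 11 h 14 min → rounds to 11 h 0 min

11.00 hours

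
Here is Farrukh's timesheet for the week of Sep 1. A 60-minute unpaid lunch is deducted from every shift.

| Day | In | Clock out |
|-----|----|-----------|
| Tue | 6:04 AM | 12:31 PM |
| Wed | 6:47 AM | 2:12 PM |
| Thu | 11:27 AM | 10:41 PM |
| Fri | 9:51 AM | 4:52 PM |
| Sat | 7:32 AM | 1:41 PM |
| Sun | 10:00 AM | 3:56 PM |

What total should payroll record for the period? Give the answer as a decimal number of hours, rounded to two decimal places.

Tue: 6:04 AM–12:31 PM = 6 h 27 min; less 60 min break → 5 h 27 min
Wed: 6:47 AM–2:12 PM = 7 h 25 min; less 60 min break → 6 h 25 min
Thu: 11:27 AM–10:41 PM = 11 h 14 min; less 60 min break → 10 h 14 min
Fri: 9:51 AM–4:52 PM = 7 h 1 min; less 60 min break → 6 h 1 min
Sat: 7:32 AM–1:41 PM = 6 h 9 min; less 60 min break → 5 h 9 min
Sun: 10:00 AM–3:56 PM = 5 h 56 min; less 60 min break → 4 h 56 min
Total: 5 h 27 min + 6 h 25 min + 10 h 14 min + 6 h 1 min + 5 h 9 min + 4 h 56 min = 38 h 12 min.

38.20 hours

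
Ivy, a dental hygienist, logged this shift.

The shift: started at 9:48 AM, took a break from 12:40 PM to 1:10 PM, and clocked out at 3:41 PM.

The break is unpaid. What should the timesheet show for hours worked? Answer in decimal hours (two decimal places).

The shift: 9:48 AM–3:41 PM = 5 h 53 min; less 30 min break → 5 h 23 min

5.38 hours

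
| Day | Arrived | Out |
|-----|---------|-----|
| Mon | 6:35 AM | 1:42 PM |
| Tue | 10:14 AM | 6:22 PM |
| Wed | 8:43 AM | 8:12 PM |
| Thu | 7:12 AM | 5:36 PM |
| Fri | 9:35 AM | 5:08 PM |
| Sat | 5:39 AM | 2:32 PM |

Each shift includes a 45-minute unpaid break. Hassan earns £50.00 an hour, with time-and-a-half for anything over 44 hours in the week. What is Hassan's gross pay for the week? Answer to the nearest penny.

Mon: 6:35 AM–1:42 PM = 7 h 7 min; less 45 min break → 6 h 22 min
Tue: 10:14 AM–6:22 PM = 8 h 8 min; less 45 min break → 7 h 23 min
Wed: 8:43 AM–8:12 PM = 11 h 29 min; less 45 min break → 10 h 44 min
Thu: 7:12 AM–5:36 PM = 10 h 24 min; less 45 min break → 9 h 39 min
Fri: 9:35 AM–5:08 PM = 7 h 33 min; less 45 min break → 6 h 48 min
Sat: 5:39 AM–2:32 PM = 8 h 53 min; less 45 min break → 8 h 8 min
Total worked: 49 h 4 min = 2944 min.
Regular 44 h 0 min = 2640 min at £50.00/h; overtime 5 h 4 min = 304 min at £75.00/h.
Pay = (2640 × £50.00 + 304 × £75.00) ÷ 60 = £2580.00.

£2580.00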